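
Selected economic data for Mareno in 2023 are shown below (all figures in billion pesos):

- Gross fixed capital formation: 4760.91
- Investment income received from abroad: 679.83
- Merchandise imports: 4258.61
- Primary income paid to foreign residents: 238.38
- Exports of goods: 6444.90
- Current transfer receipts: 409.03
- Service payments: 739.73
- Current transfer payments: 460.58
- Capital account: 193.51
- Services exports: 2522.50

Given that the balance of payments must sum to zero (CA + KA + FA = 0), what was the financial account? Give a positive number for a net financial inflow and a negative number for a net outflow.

Goods balance = 6444.90 - 4258.61 = 2186.29
Services balance = 2522.50 - 739.73 = 1782.77
Trade balance (goods + services) = 2186.29 + 1782.77 = 3969.06
Net primary income = 679.83 - 238.38 = 441.45
Net secondary income = 409.03 - 460.58 = -51.55
Current account = 3969.06 + 441.45 + (-51.55) = 4358.96
Financial account = -(4358.96 + 193.51) = -4552.47

-4552.47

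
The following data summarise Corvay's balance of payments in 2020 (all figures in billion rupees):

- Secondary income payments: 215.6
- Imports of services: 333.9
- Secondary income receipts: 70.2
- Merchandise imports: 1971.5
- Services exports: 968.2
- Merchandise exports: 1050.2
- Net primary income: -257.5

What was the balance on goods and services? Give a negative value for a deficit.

Goods balance = 1050.2 - 1971.5 = -921.3
Services balance = 968.2 - 333.9 = 634.3
Trade balance (goods + services) = -921.3 + 634.3 = -287.0

-287.0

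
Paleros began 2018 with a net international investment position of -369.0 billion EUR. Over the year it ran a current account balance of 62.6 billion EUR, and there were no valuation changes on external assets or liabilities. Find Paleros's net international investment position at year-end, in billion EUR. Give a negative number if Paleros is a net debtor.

With no valuation effects, change in NIIP = current account = 62.6
End-of-year NIIP = -369.0 + 62.6 = -306.4

-306.4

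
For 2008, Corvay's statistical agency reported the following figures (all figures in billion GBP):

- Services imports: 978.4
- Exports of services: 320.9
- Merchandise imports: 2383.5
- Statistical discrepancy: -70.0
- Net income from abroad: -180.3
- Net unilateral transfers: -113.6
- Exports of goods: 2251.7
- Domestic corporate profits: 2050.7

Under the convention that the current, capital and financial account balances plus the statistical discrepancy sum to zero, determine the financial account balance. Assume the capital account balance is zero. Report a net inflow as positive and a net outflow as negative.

Goods balance = 2251.7 - 2383.5 = -131.8
Services balance = 320.9 - 978.4 = -657.5
Trade balance (goods + services) = -131.8 + (-657.5) = -789.3
Net primary income = -180.3
Net secondary income = -113.6
Current account = -789.3 + (-180.3) + (-113.6) = -1083.2
Financial account = -(-1083.2 + (-70.0)) = 1153.2

1153.2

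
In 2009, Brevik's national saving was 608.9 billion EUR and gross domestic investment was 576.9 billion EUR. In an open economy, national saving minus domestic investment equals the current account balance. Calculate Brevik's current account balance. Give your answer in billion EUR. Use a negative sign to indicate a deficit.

32.0

CA = S - I = 608.9 - 576.9 = 32.0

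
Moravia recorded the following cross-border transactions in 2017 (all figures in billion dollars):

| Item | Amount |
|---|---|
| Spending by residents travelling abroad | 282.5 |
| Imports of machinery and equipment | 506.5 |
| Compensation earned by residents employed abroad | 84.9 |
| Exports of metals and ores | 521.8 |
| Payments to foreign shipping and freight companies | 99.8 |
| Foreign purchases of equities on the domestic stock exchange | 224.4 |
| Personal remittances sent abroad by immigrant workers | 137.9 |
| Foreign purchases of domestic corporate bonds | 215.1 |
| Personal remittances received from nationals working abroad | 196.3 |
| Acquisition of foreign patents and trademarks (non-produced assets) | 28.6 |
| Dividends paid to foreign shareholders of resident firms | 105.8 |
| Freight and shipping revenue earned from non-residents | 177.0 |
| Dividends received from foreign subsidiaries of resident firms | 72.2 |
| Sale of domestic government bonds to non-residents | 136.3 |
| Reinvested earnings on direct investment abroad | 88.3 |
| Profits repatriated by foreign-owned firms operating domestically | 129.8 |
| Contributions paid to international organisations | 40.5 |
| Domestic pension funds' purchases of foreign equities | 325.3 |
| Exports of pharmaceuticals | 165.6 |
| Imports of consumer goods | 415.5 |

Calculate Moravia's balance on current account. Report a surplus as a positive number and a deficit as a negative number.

Goods: 521.8 - 506.5 + 165.6 - 415.5 = -234.6
Services: -282.5 - 99.8 + 177.0 = -205.3
Primary income: 72.2 + 88.3 - 105.8 - 129.8 + 84.9 = 9.8
Secondary income: 196.3 - 40.5 - 137.9 = 17.9
Current account = (-234.6) + (-205.3) + 9.8 + 17.9 = -412.2
(Excluded from the current account — financial account: foreign purchases of equities on the domestic stock exchange 224.4, foreign purchases of domestic corporate bonds 215.1, sale of domestic government bonds to non-residents 136.3, domestic pension funds' purchases of foreign equities 325.3; capital account: acquisition of foreign patents and trademarks (non-produced assets) 28.6.)

-412.2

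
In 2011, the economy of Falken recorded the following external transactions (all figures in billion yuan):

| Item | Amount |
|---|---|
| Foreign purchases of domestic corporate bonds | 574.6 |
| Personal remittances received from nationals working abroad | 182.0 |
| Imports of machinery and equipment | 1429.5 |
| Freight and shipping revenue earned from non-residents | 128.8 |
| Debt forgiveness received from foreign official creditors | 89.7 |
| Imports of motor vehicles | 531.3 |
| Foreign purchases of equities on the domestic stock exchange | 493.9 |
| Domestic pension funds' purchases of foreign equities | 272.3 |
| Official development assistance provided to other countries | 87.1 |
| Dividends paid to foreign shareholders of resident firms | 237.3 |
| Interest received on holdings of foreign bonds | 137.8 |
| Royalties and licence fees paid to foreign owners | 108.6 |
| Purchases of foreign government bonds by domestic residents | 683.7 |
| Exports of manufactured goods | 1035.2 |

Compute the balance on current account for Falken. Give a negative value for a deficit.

-910.0

Goods: -531.3 + 1035.2 - 1429.5 = -925.6
Services: -108.6 + 128.8 = 20.2
Primary income: -237.3 + 137.8 = -99.5
Secondary income: 182.0 - 87.1 = 94.9
Current account = (-925.6) + 20.2 + (-99.5) + 94.9 = -910.0
(Excluded from the current account — financial account: foreign purchases of domestic corporate bonds 574.6, foreign purchases of equities on the domestic stock exchange 493.9, domestic pension funds' purchases of foreign equities 272.3, purchases of foreign government bonds by domestic residents 683.7; capital account: debt forgiveness received from foreign official creditors 89.7.)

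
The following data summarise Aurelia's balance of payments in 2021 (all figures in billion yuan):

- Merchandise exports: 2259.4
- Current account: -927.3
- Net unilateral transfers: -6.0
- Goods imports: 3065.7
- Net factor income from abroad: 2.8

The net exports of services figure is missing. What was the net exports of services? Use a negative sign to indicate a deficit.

-117.8

Current account = goods balance + services balance + net primary income + net secondary income
Sum of the known components = -809.5
Net exports of services = CA - (known components) = -927.3 - (-809.5) = -117.8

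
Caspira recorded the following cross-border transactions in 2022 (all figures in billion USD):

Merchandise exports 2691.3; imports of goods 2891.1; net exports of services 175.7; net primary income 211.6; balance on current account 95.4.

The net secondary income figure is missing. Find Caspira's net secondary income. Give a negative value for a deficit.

-92.1

Current account = goods balance + services balance + net primary income + net secondary income
Sum of the known components = 187.5
Net secondary income = CA - (known components) = 95.4 - 187.5 = -92.1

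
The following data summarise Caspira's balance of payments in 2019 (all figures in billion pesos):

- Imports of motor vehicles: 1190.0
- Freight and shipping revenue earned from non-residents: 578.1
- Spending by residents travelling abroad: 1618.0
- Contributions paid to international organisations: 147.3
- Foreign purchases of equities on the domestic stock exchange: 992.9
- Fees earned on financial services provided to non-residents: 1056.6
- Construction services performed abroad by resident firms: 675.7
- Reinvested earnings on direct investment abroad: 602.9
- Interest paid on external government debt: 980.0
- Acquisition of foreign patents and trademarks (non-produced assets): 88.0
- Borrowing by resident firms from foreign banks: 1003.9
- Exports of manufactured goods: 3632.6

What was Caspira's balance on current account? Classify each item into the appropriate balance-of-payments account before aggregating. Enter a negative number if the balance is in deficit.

Goods: -1190.0 + 3632.6 = 2442.6
Services: 578.1 - 1618.0 + 675.7 + 1056.6 = 692.4
Primary income: -980.0 + 602.9 = -377.1
Secondary income: -147.3
Current account = 2442.6 + 692.4 + (-377.1) + (-147.3) = 2610.6
(Excluded from the current account — financial account: foreign purchases of equities on the domestic stock exchange 992.9, borrowing by resident firms from foreign banks 1003.9; capital account: acquisition of foreign patents and trademarks (non-produced assets) 88.0.)

2610.6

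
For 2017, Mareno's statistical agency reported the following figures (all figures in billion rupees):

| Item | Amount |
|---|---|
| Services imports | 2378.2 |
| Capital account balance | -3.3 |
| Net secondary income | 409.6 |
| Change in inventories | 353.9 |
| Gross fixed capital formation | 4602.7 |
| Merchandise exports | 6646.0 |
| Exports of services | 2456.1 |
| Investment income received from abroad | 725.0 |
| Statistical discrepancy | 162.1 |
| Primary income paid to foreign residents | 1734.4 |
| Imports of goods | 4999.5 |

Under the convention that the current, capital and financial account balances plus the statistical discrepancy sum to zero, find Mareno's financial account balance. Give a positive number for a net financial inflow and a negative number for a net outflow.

-1283.4

Goods balance = 6646.0 - 4999.5 = 1646.5
Services balance = 2456.1 - 2378.2 = 77.9
Trade balance (goods + services) = 1646.5 + 77.9 = 1724.4
Net primary income = 725.0 - 1734.4 = -1009.4
Net secondary income = 409.6
Current account = 1724.4 + (-1009.4) + 409.6 = 1124.6
Financial account = -(1124.6 + (-3.3) + 162.1) = -1283.4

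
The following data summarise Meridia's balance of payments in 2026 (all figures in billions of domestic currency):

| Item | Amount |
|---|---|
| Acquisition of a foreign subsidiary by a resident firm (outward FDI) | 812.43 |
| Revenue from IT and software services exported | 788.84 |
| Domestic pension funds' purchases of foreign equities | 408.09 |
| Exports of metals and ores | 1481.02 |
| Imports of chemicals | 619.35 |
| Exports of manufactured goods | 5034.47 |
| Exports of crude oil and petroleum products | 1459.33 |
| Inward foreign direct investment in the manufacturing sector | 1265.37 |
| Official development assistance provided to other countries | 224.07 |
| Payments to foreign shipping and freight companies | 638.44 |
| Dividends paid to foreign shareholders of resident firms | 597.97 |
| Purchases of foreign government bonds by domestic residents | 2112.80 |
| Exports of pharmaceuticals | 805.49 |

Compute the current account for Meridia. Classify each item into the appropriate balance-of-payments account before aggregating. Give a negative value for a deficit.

Goods: 1459.33 - 619.35 + 1481.02 + 5034.47 + 805.49 = 8160.96
Services: -638.44 + 788.84 = 150.40
Primary income: -597.97
Secondary income: -224.07
Current account = 8160.96 + 150.40 + (-597.97) + (-224.07) = 7489.32
(Excluded from the current account — financial account: acquisition of a foreign subsidiary by a resident firm (outward FDI) 812.43, domestic pension funds' purchases of foreign equities 408.09, inward foreign direct investment in the manufacturing sector 1265.37, purchases of foreign government bonds by domestic residents 2112.80.)

7489.32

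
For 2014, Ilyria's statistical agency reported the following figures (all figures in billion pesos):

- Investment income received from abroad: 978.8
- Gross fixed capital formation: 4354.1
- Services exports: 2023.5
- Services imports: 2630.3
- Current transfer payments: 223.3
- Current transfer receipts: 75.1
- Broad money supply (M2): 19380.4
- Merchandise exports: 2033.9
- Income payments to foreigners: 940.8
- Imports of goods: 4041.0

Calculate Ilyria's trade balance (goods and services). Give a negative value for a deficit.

Goods balance = 2033.9 - 4041.0 = -2007.1
Services balance = 2023.5 - 2630.3 = -606.8
Trade balance (goods + services) = -2007.1 + (-606.8) = -2613.9

-2613.9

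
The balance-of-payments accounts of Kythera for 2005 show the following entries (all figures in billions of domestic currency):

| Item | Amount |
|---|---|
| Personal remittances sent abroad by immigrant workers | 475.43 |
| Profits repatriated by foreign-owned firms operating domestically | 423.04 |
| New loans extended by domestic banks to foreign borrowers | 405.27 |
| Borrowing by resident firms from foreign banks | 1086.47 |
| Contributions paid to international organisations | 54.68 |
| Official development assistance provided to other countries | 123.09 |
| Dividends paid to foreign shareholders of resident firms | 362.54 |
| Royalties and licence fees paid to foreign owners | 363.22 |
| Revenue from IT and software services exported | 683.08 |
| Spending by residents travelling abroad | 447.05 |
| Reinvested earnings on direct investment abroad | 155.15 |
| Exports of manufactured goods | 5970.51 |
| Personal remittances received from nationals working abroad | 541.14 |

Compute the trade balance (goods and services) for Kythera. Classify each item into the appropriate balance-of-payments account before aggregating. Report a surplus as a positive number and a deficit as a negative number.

Goods: 5970.51
Services: -363.22 + 683.08 - 447.05 = -127.19
Trade balance = 5970.51 + (-127.19) = 5843.32
(Excluded from the trade balance — secondary income: personal remittances sent abroad by immigrant workers 475.43, contributions paid to international organisations 54.68, official development assistance provided to other countries 123.09, personal remittances received from nationals working abroad 541.14; primary income: profits repatriated by foreign-owned firms operating domestically 423.04, dividends paid to foreign shareholders of resident firms 362.54, reinvested earnings on direct investment abroad 155.15; financial account: new loans extended by domestic banks to foreign borrowers 405.27, borrowing by resident firms from foreign banks 1086.47.)

5843.32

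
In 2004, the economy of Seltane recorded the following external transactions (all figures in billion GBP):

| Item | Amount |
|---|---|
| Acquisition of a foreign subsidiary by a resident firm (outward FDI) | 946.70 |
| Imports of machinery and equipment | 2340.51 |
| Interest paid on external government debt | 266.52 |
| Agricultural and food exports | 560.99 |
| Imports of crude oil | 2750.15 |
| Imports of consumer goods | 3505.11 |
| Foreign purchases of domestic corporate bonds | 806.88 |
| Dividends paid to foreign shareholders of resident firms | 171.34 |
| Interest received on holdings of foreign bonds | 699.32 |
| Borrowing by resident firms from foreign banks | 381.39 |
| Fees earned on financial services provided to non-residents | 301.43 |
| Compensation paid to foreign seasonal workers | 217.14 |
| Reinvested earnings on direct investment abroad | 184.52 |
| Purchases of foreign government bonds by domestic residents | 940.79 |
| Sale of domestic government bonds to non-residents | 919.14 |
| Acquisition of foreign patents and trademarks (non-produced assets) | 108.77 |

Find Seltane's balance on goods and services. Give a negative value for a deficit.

-7733.35

Goods: 560.99 - 3505.11 - 2340.51 - 2750.15 = -8034.78
Services: 301.43
Trade balance = -8034.78 + 301.43 = -7733.35
(Excluded from the trade balance — financial account: acquisition of a foreign subsidiary by a resident firm (outward FDI) 946.70, foreign purchases of domestic corporate bonds 806.88, borrowing by resident firms from foreign banks 381.39, purchases of foreign government bonds by domestic residents 940.79, sale of domestic government bonds to non-residents 919.14; primary income: interest paid on external government debt 266.52, dividends paid to foreign shareholders of resident firms 171.34, interest received on holdings of foreign bonds 699.32, compensation paid to foreign seasonal workers 217.14, reinvested earnings on direct investment abroad 184.52; capital account: acquisition of foreign patents and trademarks (non-produced assets) 108.77.)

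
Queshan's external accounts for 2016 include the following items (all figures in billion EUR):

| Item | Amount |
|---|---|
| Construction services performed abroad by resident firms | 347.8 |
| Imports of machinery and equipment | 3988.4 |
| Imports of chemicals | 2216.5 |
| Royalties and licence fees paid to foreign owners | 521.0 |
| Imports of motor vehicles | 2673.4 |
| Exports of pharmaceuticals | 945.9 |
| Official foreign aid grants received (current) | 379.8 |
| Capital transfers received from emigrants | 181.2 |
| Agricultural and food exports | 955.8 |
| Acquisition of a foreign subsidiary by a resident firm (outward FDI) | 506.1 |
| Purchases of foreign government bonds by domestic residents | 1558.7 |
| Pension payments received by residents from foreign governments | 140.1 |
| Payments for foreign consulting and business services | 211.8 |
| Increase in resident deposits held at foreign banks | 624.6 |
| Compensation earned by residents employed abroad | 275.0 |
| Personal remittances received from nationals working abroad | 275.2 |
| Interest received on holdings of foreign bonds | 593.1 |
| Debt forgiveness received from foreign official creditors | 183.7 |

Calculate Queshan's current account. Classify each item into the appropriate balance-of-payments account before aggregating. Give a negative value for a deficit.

Goods: -2216.5 + 945.9 - 3988.4 + 955.8 - 2673.4 = -6976.6
Services: -521.0 + 347.8 - 211.8 = -385.0
Primary income: 593.1 + 275.0 = 868.1
Secondary income: 379.8 + 140.1 + 275.2 = 795.1
Current account = (-6976.6) + (-385.0) + 868.1 + 795.1 = -5698.4
(Excluded from the current account — capital account: capital transfers received from emigrants 181.2, debt forgiveness received from foreign official creditors 183.7; financial account: acquisition of a foreign subsidiary by a resident firm (outward FDI) 506.1, purchases of foreign government bonds by domestic residents 1558.7, increase in resident deposits held at foreign banks 624.6.)

-5698.4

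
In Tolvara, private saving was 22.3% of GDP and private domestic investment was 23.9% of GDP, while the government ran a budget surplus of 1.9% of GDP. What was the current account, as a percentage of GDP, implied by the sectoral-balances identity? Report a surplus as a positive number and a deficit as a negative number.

0.3

By the sectoral-balances identity, CA = (S_private - I) + (T - G).
Private balance = 22.3 - 23.9 = -1.6
Government balance (T - G) = 1.9
CA = -1.6 + 1.9 = 0.3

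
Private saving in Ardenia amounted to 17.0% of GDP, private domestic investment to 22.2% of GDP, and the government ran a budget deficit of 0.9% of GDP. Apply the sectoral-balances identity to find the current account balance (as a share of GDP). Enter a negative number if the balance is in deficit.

By the sectoral-balances identity, CA = (S_private - I) + (T - G).
Private balance = 17.0 - 22.2 = -5.2
Government balance (T - G) = -0.9
CA = -5.2 + (-0.9) = -6.1

-6.1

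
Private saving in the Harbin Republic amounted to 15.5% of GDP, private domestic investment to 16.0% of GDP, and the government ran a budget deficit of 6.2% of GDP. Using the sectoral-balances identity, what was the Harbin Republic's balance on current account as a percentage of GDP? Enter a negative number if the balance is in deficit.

By the sectoral-balances identity, CA = (S_private - I) + (T - G).
Private balance = 15.5 - 16.0 = -0.5
Government balance (T - G) = -6.2
CA = -0.5 + (-6.2) = -6.7

-6.7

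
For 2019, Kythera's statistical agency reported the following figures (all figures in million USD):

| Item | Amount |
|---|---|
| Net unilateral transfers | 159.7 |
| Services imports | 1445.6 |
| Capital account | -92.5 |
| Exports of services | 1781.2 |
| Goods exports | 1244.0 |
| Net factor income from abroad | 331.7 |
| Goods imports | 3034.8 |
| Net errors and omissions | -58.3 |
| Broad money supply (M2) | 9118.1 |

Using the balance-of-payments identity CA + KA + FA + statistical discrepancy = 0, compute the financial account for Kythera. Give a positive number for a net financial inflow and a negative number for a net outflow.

1114.6

Goods balance = 1244.0 - 3034.8 = -1790.8
Services balance = 1781.2 - 1445.6 = 335.6
Trade balance (goods + services) = -1790.8 + 335.6 = -1455.2
Net primary income = 331.7
Net secondary income = 159.7
Current account = -1455.2 + 331.7 + 159.7 = -963.8
Financial account = -(-963.8 + (-92.5) + (-58.3)) = 1114.6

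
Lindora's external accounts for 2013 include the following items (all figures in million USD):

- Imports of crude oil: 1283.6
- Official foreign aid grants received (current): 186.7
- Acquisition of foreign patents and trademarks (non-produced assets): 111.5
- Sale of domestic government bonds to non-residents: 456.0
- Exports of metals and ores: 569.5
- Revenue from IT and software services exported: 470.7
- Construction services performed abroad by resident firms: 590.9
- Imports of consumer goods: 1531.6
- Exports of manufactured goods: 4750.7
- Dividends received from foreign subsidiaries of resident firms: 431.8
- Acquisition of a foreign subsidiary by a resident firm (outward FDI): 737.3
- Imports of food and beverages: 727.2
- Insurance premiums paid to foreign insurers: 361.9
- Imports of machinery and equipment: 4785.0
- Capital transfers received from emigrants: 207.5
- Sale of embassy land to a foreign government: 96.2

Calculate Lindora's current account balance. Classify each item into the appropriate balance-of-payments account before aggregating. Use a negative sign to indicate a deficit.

Goods: 4750.7 + 569.5 - 4785.0 - 1283.6 - 1531.6 - 727.2 = -3007.2
Services: 470.7 - 361.9 + 590.9 = 699.7
Primary income: 431.8
Secondary income: 186.7
Current account = (-3007.2) + 699.7 + 431.8 + 186.7 = -1689.0
(Excluded from the current account — capital account: acquisition of foreign patents and trademarks (non-produced assets) 111.5, capital transfers received from emigrants 207.5, sale of embassy land to a foreign government 96.2; financial account: sale of domestic government bonds to non-residents 456.0, acquisition of a foreign subsidiary by a resident firm (outward FDI) 737.3.)

-1689.0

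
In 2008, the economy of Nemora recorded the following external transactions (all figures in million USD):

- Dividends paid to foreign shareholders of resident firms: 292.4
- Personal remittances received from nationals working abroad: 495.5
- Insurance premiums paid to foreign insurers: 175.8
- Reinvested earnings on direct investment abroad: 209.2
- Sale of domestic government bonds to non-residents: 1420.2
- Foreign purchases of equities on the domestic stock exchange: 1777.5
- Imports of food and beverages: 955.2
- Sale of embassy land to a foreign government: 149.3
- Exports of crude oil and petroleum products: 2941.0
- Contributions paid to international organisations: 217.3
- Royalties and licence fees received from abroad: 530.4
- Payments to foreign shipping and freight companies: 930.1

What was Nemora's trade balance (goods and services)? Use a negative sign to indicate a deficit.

1410.3

Goods: 2941.0 - 955.2 = 1985.8
Services: -175.8 + 530.4 - 930.1 = -575.5
Trade balance = 1985.8 + (-575.5) = 1410.3
(Excluded from the trade balance — primary income: dividends paid to foreign shareholders of resident firms 292.4, reinvested earnings on direct investment abroad 209.2; secondary income: personal remittances received from nationals working abroad 495.5, contributions paid to international organisations 217.3; financial account: sale of domestic government bonds to non-residents 1420.2, foreign purchases of equities on the domestic stock exchange 1777.5; capital account: sale of embassy land to a foreign government 149.3.)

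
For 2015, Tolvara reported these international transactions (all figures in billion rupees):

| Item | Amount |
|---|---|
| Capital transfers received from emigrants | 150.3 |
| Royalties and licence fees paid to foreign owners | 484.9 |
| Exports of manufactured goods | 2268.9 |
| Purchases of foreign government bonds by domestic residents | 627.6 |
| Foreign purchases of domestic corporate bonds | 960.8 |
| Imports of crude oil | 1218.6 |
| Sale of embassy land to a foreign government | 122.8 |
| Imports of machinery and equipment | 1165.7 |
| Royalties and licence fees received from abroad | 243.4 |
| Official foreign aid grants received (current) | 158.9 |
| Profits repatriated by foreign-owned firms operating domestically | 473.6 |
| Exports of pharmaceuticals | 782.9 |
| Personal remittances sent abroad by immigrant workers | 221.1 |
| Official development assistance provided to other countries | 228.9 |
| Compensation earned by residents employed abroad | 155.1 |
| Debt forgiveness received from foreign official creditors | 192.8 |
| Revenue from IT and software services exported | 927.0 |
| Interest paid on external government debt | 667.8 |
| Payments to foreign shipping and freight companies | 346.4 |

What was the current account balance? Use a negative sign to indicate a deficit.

Goods: 782.9 - 1165.7 + 2268.9 - 1218.6 = 667.5
Services: -484.9 + 243.4 + 927.0 - 346.4 = 339.1
Primary income: -667.8 - 473.6 + 155.1 = -986.3
Secondary income: -228.9 - 221.1 + 158.9 = -291.1
Current account = 667.5 + 339.1 + (-986.3) + (-291.1) = -270.8
(Excluded from the current account — capital account: capital transfers received from emigrants 150.3, sale of embassy land to a foreign government 122.8, debt forgiveness received from foreign official creditors 192.8; financial account: purchases of foreign government bonds by domestic residents 627.6, foreign purchases of domestic corporate bonds 960.8.)

-270.8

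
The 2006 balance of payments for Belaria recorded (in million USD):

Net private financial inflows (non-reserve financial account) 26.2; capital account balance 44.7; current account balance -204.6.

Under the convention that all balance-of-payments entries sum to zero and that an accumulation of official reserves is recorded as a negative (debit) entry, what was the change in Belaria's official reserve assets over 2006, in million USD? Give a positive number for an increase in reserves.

Official reserve transactions balance = -((-204.6) + 44.7 + 26.2) = 133.7
An accumulation of reserves is recorded as a debit (negative entry), so the change in the stock of reserves is the negative of that balance.
Change in official reserves = -(133.7) = -133.7

-133.7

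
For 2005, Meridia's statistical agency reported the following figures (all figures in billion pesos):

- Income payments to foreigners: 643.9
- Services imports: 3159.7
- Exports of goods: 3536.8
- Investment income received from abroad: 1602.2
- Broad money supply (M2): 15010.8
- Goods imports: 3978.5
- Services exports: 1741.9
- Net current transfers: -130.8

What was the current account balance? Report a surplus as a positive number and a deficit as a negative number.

Goods balance = 3536.8 - 3978.5 = -441.7
Services balance = 1741.9 - 3159.7 = -1417.8
Trade balance (goods + services) = -441.7 + (-1417.8) = -1859.5
Net primary income = 1602.2 - 643.9 = 958.3
Net secondary income = -130.8
Current account = -1859.5 + 958.3 + (-130.8) = -1032.0

-1032.0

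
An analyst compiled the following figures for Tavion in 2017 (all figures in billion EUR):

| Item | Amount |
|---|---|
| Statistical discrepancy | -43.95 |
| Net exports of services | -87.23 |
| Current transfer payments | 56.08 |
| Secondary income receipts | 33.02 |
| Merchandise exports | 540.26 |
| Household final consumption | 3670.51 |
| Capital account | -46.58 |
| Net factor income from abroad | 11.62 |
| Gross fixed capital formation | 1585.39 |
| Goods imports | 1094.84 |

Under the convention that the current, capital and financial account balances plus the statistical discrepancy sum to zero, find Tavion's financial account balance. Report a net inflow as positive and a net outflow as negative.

743.78

Goods balance = 540.26 - 1094.84 = -554.58
Services balance = -87.23
Trade balance (goods + services) = -554.58 + (-87.23) = -641.81
Net primary income = 11.62
Net secondary income = 33.02 - 56.08 = -23.06
Current account = -641.81 + 11.62 + (-23.06) = -653.25
Financial account = -(-653.25 + (-46.58) + (-43.95)) = 743.78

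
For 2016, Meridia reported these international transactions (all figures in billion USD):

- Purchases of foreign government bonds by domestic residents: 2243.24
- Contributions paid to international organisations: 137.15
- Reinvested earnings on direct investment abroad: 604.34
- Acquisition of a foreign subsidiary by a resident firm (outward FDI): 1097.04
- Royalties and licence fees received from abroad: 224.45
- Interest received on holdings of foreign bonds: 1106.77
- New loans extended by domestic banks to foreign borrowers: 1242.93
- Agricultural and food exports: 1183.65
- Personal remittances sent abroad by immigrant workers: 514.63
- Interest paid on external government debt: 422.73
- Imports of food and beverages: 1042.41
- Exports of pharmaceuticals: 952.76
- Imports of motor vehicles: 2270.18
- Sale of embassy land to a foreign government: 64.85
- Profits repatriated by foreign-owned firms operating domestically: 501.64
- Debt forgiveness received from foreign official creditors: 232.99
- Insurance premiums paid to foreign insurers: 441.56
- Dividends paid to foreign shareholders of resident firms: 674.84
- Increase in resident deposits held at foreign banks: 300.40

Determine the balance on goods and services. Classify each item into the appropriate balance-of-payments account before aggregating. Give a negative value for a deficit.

-1393.29

Goods: -1042.41 + 952.76 - 2270.18 + 1183.65 = -1176.18
Services: 224.45 - 441.56 = -217.11
Trade balance = -1176.18 + (-217.11) = -1393.29
(Excluded from the trade balance — financial account: purchases of foreign government bonds by domestic residents 2243.24, acquisition of a foreign subsidiary by a resident firm (outward FDI) 1097.04, new loans extended by domestic banks to foreign borrowers 1242.93, increase in resident deposits held at foreign banks 300.40; secondary income: contributions paid to international organisations 137.15, personal remittances sent abroad by immigrant workers 514.63; primary income: reinvested earnings on direct investment abroad 604.34, interest received on holdings of foreign bonds 1106.77, interest paid on external government debt 422.73, profits repatriated by foreign-owned firms operating domestically 501.64, dividends paid to foreign shareholders of resident firms 674.84; capital account: sale of embassy land to a foreign government 64.85, debt forgiveness received from foreign official creditors 232.99.)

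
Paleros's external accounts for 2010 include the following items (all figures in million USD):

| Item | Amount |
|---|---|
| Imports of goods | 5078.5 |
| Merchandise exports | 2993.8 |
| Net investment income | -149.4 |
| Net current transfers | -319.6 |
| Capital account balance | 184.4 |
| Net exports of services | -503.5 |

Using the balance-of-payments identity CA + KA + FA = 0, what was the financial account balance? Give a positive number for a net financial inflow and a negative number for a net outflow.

2872.8

Goods balance = 2993.8 - 5078.5 = -2084.7
Services balance = -503.5
Trade balance (goods + services) = -2084.7 + (-503.5) = -2588.2
Net primary income = -149.4
Net secondary income = -319.6
Current account = -2588.2 + (-149.4) + (-319.6) = -3057.2
Financial account = -(-3057.2 + 184.4) = 2872.8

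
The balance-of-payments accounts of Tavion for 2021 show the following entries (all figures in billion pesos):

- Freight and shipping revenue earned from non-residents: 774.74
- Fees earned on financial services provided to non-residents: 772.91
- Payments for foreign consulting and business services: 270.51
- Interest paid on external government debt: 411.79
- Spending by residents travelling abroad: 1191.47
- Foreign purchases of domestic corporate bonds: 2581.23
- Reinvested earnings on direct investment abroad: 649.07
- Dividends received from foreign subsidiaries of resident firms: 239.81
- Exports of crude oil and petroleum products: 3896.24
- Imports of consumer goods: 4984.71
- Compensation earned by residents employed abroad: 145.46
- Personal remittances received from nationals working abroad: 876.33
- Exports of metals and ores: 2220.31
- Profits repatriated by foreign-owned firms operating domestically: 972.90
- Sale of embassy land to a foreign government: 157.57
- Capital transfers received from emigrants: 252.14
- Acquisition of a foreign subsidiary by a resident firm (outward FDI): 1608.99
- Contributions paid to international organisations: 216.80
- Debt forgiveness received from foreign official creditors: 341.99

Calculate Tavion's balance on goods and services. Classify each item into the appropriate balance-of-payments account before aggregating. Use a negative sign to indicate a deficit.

Goods: 2220.31 + 3896.24 - 4984.71 = 1131.84
Services: 772.91 + 774.74 - 1191.47 - 270.51 = 85.67
Trade balance = 1131.84 + 85.67 = 1217.51
(Excluded from the trade balance — primary income: interest paid on external government debt 411.79, reinvested earnings on direct investment abroad 649.07, dividends received from foreign subsidiaries of resident firms 239.81, compensation earned by residents employed abroad 145.46, profits repatriated by foreign-owned firms operating domestically 972.90; financial account: foreign purchases of domestic corporate bonds 2581.23, acquisition of a foreign subsidiary by a resident firm (outward FDI) 1608.99; secondary income: personal remittances received from nationals working abroad 876.33, contributions paid to international organisations 216.80; capital account: sale of embassy land to a foreign government 157.57, capital transfers received from emigrants 252.14, debt forgiveness received from foreign official creditors 341.99.)

1217.51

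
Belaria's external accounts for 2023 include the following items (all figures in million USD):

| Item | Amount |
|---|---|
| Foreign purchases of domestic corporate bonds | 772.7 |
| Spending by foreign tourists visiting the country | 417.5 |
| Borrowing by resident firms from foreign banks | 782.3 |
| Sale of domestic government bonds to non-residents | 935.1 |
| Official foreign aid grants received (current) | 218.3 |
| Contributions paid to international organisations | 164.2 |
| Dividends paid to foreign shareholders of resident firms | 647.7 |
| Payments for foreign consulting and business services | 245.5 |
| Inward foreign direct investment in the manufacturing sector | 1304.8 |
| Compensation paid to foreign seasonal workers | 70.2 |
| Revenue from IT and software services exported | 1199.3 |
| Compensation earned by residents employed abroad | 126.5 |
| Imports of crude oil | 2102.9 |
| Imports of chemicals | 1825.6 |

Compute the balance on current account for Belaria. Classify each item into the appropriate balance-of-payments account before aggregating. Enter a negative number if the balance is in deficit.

Goods: -1825.6 - 2102.9 = -3928.5
Services: -245.5 + 1199.3 + 417.5 = 1371.3
Primary income: -70.2 + 126.5 - 647.7 = -591.4
Secondary income: 218.3 - 164.2 = 54.1
Current account = (-3928.5) + 1371.3 + (-591.4) + 54.1 = -3094.5
(Excluded from the current account — financial account: foreign purchases of domestic corporate bonds 772.7, borrowing by resident firms from foreign banks 782.3, sale of domestic government bonds to non-residents 935.1, inward foreign direct investment in the manufacturing sector 1304.8.)

-3094.5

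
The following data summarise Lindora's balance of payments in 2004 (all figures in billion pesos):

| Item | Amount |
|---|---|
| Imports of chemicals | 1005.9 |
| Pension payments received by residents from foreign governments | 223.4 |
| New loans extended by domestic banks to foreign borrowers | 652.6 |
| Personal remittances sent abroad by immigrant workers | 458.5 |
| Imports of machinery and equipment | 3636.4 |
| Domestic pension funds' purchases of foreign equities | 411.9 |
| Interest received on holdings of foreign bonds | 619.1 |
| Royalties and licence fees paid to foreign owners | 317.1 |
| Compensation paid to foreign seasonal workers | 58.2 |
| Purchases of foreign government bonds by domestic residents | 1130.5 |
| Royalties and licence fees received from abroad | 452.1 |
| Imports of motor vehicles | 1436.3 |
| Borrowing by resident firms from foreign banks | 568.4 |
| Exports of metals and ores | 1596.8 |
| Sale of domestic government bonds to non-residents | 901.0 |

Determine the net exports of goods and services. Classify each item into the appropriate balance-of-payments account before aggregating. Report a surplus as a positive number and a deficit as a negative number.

Goods: -1005.9 - 3636.4 - 1436.3 + 1596.8 = -4481.8
Services: 452.1 - 317.1 = 135.0
Trade balance = -4481.8 + 135.0 = -4346.8
(Excluded from the trade balance — secondary income: pension payments received by residents from foreign governments 223.4, personal remittances sent abroad by immigrant workers 458.5; financial account: new loans extended by domestic banks to foreign borrowers 652.6, domestic pension funds' purchases of foreign equities 411.9, purchases of foreign government bonds by domestic residents 1130.5, borrowing by resident firms from foreign banks 568.4, sale of domestic government bonds to non-residents 901.0; primary income: interest received on holdings of foreign bonds 619.1, compensation paid to foreign seasonal workers 58.2.)

-4346.8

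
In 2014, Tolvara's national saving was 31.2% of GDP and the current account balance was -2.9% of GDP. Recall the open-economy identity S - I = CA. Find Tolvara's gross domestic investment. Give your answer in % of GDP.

S - I = CA (net lending to the rest of the world).
I = S - CA = 31.2 - (-2.9) = 34.1

34.1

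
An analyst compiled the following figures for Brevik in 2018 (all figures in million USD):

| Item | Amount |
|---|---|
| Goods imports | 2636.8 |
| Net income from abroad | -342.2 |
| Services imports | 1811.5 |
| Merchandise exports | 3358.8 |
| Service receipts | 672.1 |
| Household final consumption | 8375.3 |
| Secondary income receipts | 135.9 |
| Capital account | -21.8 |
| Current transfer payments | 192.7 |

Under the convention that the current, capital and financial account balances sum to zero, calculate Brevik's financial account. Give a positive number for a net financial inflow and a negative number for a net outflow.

838.2

Goods balance = 3358.8 - 2636.8 = 722.0
Services balance = 672.1 - 1811.5 = -1139.4
Trade balance (goods + services) = 722.0 + (-1139.4) = -417.4
Net primary income = -342.2
Net secondary income = 135.9 - 192.7 = -56.8
Current account = -417.4 + (-342.2) + (-56.8) = -816.4
Financial account = -(-816.4 + (-21.8)) = 838.2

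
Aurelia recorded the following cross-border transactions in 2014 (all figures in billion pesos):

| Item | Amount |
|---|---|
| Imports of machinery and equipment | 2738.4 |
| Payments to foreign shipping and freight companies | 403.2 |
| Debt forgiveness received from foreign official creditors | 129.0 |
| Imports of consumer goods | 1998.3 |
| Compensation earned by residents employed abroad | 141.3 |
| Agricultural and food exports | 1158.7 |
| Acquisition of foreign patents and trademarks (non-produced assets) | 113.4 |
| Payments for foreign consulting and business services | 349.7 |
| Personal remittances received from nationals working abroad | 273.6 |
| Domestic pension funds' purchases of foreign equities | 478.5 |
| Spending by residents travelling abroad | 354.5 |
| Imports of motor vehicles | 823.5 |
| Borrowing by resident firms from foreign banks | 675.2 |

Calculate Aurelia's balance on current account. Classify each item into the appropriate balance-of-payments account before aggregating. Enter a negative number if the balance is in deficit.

-5094.0

Goods: 1158.7 - 1998.3 - 2738.4 - 823.5 = -4401.5
Services: -349.7 - 403.2 - 354.5 = -1107.4
Primary income: 141.3
Secondary income: 273.6
Current account = (-4401.5) + (-1107.4) + 141.3 + 273.6 = -5094.0
(Excluded from the current account — capital account: debt forgiveness received from foreign official creditors 129.0, acquisition of foreign patents and trademarks (non-produced assets) 113.4; financial account: domestic pension funds' purchases of foreign equities 478.5, borrowing by resident firms from foreign banks 675.2.)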